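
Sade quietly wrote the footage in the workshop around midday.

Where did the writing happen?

'in the workshop' marks the location of the writing event.

in the workshop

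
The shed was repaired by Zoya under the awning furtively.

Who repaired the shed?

'Zoya' marks the agent of the repairing event.

Zoya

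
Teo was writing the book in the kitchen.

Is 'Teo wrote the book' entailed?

no

'was writing' is progressive; for an accomplishment like 'write the book', it doesn't entail completion.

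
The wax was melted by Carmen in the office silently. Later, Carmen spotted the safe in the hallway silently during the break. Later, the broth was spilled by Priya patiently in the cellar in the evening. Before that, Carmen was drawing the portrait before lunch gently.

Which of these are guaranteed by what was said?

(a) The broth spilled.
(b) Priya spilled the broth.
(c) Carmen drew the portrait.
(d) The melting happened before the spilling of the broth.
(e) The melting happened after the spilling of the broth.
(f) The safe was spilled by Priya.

(a) Entailed — 'Priya spilled the broth' is causative; it entails the inchoative 'the broth spilled'.
(b) Entailed — the original entails any weakening of itself; this just drops 'in the evening', 'in the cellar', 'patiently'.
(c) Not entailed — 'was drawing' is progressive on an accomplishment; it does not entail the completed 'drew'.
(d) Entailed — the narrative places the melting before the spilling.
(e) Not entailed — the narrative places the melting before the spilling, not after.
(f) Not entailed — Priya spilled the broth, not the safe; the safe belongs to the spotting event.

(a), (b), (d)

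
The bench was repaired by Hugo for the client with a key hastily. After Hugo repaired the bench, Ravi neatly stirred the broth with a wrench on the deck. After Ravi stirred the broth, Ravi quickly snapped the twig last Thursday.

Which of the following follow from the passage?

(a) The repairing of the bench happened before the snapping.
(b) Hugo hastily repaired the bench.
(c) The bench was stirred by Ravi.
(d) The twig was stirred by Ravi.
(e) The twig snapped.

(a) Entailed — the narrative places the repairing before the snapping.
(b) Entailed — every conjunct here is already in the original repairing event.
(c) Not entailed — Ravi stirred the broth, not the bench; the bench belongs to the repairing event.
(d) Not entailed — Ravi stirred the broth, not the twig; the twig belongs to the snapping event.
(e) Entailed — 'Ravi snapped the twig' is causative; it entails the inchoative 'the twig snapped'.

(a), (b), (e)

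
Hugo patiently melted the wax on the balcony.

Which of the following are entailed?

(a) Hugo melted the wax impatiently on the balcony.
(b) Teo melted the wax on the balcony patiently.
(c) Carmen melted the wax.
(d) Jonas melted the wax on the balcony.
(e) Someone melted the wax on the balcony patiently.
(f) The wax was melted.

(a) Not entailed — 'impatiently' adds a manner not in (and inconsistent with) the original.
(b) Not entailed — the passage has Hugo melting the wax, not Teo.
(c) Not entailed — the passage has Hugo melting the wax, not Carmen.
(d) Not entailed — the passage has Hugo melting the wax, not Jonas.
(e) Entailed — this follows by dropping conjuncts from the melting event's description.
(f) Entailed — dropping 'on the balcony', 'patiently' and generalizing the agent leaves a sub-description the original still satisfies.

(e), (f)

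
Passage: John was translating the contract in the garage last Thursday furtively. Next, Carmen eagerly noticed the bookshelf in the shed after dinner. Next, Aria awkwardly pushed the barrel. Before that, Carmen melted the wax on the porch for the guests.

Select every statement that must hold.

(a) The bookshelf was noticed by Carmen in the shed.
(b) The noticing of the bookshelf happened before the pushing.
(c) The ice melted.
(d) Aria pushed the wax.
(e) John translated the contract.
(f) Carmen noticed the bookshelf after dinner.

(a), (b), (f)

(a) Entailed — the original entails any weakening of itself; this just drops 'eagerly', 'after dinner'.
(b) Entailed — the narrative places the noticing before the pushing.
(c) Not entailed — the wax is what melted, not the ice.
(d) Not entailed — Aria pushed the barrel, not the wax; the wax belongs to the melting event.
(e) Not entailed — 'was translating' is progressive on an accomplishment; it does not entail the completed 'translated'.
(f) Entailed — dropping 'in the shed', 'eagerly' leaves a sub-description the original still satisfies.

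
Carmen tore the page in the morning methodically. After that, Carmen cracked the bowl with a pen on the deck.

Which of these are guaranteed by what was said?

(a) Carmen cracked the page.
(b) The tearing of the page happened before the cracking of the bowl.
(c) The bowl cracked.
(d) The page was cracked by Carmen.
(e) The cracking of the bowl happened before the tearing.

(b), (c)

(a) Not entailed — Carmen cracked the bowl, not the page; the page belongs to the tearing event.
(b) Entailed — the narrative places the tearing before the cracking.
(c) Entailed — 'Carmen cracked the bowl' is causative; it entails the inchoative 'the bowl cracked'.
(d) Not entailed — Carmen cracked the bowl, not the page; the page belongs to the tearing event.
(e) Not entailed — the narrative places the tearing before the cracking, not after.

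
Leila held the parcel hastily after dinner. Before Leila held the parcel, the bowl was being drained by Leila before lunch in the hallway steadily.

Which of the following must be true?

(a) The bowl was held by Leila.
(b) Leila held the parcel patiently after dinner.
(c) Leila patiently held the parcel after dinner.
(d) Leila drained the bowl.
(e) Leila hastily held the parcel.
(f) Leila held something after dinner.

(e), (f)

(a) Not entailed — Leila held the parcel, not the bowl; the bowl belongs to the draining event.
(b) Not entailed — 'patiently' adds a manner not in (and inconsistent with) the original.
(c) Not entailed — 'patiently' adds a manner not in (and inconsistent with) the original.
(d) Not entailed — 'was draining' is progressive on an accomplishment; it does not entail the completed 'drained'.
(e) Entailed — this follows by dropping conjuncts from the holding event's description.
(f) Entailed — the original entails any weakening of itself; this just drops 'hastily' and generalizes the patient.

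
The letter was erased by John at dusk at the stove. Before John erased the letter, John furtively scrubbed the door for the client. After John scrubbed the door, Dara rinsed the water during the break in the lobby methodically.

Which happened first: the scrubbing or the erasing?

The connectives place the scrubbing before the erasing.

the scrubbing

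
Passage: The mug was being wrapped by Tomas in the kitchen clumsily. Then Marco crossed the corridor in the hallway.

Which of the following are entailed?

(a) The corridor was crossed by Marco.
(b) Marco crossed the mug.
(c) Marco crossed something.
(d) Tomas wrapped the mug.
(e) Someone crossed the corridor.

(a) Entailed — dropping 'in the hallway' leaves a sub-description the original still satisfies.
(b) Not entailed — Marco crossed the corridor, not the mug; the mug belongs to the wrapping event.
(c) Entailed — this follows by dropping conjuncts from the crossing event's description.
(d) Not entailed — 'was wrapping' is progressive on an accomplishment; it does not entail the completed 'wrapped'.
(e) Entailed — dropping 'in the hallway' and generalizing the agent leaves a sub-description the original still satisfies.

(a), (c), (e)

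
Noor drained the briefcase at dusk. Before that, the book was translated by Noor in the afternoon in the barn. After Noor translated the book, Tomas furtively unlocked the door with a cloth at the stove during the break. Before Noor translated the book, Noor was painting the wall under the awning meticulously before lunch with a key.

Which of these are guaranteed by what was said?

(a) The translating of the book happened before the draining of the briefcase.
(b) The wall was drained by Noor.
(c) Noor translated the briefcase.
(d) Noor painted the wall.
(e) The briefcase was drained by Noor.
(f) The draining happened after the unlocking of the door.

(a), (e)

(a) Entailed — the narrative places the translating before the draining.
(b) Not entailed — Noor drained the briefcase, not the wall; the wall belongs to the painting event.
(c) Not entailed — Noor translated the book, not the briefcase; the briefcase belongs to the draining event.
(d) Not entailed — 'was painting' is progressive on an accomplishment; it does not entail the completed 'painted'.
(e) Entailed — every conjunct here is already in the original draining event.
(f) Not entailed — the narrative doesn't order the unlocking relative to the draining.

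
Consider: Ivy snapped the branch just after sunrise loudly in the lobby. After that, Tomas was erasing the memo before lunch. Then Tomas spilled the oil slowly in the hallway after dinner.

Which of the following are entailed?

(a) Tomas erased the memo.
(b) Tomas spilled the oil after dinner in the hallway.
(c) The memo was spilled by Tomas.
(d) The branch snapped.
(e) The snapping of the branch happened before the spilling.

(b), (d), (e)

(a) Not entailed — 'was erasing' is progressive on an accomplishment; it does not entail the completed 'erased'.
(b) Entailed — this follows by dropping conjuncts from the spilling event's description.
(c) Not entailed — Tomas spilled the oil, not the memo; the memo belongs to the erasing event.
(d) Entailed — 'Ivy snapped the branch' is causative; it entails the inchoative 'the branch snapped'.
(e) Entailed — the narrative places the snapping before the spilling.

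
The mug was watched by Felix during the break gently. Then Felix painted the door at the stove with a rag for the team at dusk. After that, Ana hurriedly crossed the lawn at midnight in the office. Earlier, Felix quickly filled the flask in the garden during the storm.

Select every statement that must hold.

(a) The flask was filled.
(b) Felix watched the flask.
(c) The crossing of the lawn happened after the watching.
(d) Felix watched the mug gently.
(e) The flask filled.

(a), (c), (d), (e)

(a) Entailed — the original entails any weakening of itself; this just drops 'during the storm', 'in the garden', 'quickly' and generalizes the agent.
(b) Not entailed — Felix watched the mug, not the flask; the flask belongs to the filling event.
(c) Entailed — the narrative places the watching before the crossing.
(d) Entailed — dropping 'during the break' leaves a sub-description the original still satisfies.
(e) Entailed — 'Felix filled the flask' is causative; it entails the inchoative 'the flask filled'.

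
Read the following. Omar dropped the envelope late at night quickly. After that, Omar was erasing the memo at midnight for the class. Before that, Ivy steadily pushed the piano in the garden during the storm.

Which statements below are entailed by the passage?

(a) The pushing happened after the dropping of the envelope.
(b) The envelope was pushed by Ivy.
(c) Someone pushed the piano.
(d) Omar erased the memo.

(c)

(a) Not entailed — the narrative doesn't order the dropping relative to the pushing.
(b) Not entailed — Ivy pushed the piano, not the envelope; the envelope belongs to the dropping event.
(c) Entailed — this follows by dropping conjuncts from the pushing event's description.
(d) Not entailed — 'was erasing' is progressive on an accomplishment; it does not entail the completed 'erased'.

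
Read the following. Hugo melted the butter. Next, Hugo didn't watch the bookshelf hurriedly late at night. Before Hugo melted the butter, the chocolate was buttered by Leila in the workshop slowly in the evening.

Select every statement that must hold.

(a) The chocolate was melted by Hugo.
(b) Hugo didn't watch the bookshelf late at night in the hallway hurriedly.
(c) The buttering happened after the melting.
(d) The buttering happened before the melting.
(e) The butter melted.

(b), (d), (e)

(a) Not entailed — Hugo melted the butter, not the chocolate; the chocolate belongs to the buttering event.
(b) Entailed — under negation, adding a further restriction is entailed: if no such watching event occurred, none occurred in the hallway either.
(c) Not entailed — the narrative places the buttering before the melting, not after.
(d) Entailed — the narrative places the buttering before the melting.
(e) Entailed — 'Hugo melted the butter' is causative; it entails the inchoative 'the butter melted'.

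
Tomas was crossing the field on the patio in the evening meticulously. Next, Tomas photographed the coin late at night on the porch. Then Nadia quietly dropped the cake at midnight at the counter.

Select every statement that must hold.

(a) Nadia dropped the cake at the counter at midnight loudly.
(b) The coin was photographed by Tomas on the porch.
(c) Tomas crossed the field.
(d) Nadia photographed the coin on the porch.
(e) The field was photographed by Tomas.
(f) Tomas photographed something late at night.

(a) Not entailed — 'loudly' adds a manner not in (and inconsistent with) the original.
(b) Entailed — this follows by dropping conjuncts from the photographing event's description.
(c) Not entailed — 'was crossing' is progressive on an accomplishment; it does not entail the completed 'crossed'.
(d) Not entailed — the passage has Tomas photographing the coin, not Nadia.
(e) Not entailed — Tomas photographed the coin, not the field; the field belongs to the crossing event.
(f) Entailed — the original entails any weakening of itself; this just drops 'on the porch' and generalizes the patient.

(b), (f)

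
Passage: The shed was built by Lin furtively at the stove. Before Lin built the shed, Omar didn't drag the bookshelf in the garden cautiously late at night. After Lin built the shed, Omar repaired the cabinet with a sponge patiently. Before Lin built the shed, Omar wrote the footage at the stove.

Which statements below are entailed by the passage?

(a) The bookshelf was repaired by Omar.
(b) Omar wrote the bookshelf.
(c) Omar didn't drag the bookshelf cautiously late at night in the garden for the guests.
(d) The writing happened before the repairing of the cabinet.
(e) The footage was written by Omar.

(c), (d), (e)

(a) Not entailed — Omar repaired the cabinet, not the bookshelf; the bookshelf belongs to the dragging event.
(b) Not entailed — Omar wrote the footage, not the bookshelf; the bookshelf belongs to the dragging event.
(c) Entailed — under negation, adding a further restriction is entailed: if no such dragging event occurred, none occurred for the guests either.
(d) Entailed — the narrative places the writing before the repairing.
(e) Entailed — this follows by dropping conjuncts from the writing event's description.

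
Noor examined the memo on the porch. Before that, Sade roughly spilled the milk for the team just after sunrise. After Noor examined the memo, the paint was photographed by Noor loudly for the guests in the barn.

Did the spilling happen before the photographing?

The narrative orders the spilling before the photographing.

yes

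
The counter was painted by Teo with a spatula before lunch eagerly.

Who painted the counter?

Teo

'Teo' marks the agent of the painting event.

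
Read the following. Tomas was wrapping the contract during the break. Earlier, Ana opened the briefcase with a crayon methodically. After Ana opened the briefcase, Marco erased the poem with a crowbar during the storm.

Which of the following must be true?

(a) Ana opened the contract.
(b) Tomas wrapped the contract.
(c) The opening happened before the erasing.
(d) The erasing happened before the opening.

(a) Not entailed — Ana opened the briefcase, not the contract; the contract belongs to the wrapping event.
(b) Not entailed — 'was wrapping' is progressive on an accomplishment; it does not entail the completed 'wrapped'.
(c) Entailed — the narrative places the opening before the erasing.
(d) Not entailed — the narrative places the opening before the erasing, not after.

(c)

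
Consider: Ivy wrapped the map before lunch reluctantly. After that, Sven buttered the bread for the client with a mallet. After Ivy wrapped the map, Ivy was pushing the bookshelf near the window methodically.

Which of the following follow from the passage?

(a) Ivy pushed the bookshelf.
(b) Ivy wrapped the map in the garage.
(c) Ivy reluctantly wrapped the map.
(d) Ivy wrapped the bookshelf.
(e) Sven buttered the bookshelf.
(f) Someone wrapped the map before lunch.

(a) Entailed — 'push' is an activity; 'was pushing' entails that some pushing happened, so 'pushed' holds.
(b) Not entailed — 'in the garage' adds information not in the original event.
(c) Entailed — the original entails any weakening of itself; this just drops 'before lunch'.
(d) Not entailed — Ivy wrapped the map, not the bookshelf; the bookshelf belongs to the pushing event.
(e) Not entailed — Sven buttered the bread, not the bookshelf; the bookshelf belongs to the pushing event.
(f) Entailed — dropping 'reluctantly' and generalizing the agent leaves a sub-description the original still satisfies.

(a), (c), (f)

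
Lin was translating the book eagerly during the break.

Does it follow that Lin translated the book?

no

'was translating' is progressive; for an accomplishment like 'translate the book', it doesn't entail completion.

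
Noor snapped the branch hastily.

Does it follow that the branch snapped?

'Noor snapped the branch' is the causative; it entails the inchoative 'the branch snapped'.

yes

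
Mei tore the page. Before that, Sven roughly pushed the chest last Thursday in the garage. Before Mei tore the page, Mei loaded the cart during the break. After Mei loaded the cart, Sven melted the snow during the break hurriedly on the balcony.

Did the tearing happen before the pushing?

no

The narrative orders the pushing before the tearing.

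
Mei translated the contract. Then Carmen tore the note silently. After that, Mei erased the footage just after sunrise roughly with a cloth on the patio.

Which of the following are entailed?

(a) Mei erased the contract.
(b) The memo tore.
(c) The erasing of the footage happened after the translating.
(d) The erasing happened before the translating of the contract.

(a) Not entailed — Mei erased the footage, not the contract; the contract belongs to the translating event.
(b) Not entailed — the note is what tore, not the memo.
(c) Entailed — the narrative places the translating before the erasing.
(d) Not entailed — the narrative places the translating before the erasing, not after.

(c)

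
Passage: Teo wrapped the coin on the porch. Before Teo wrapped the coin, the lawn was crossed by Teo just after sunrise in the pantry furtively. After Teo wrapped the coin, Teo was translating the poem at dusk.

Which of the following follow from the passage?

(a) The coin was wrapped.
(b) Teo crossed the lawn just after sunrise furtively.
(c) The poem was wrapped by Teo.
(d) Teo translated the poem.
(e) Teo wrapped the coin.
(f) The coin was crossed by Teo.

(a), (b), (e)

(a) Entailed — dropping 'on the porch' and generalizing the agent leaves a sub-description the original still satisfies.
(b) Entailed — every conjunct here is already in the original crossing event.
(c) Not entailed — Teo wrapped the coin, not the poem; the poem belongs to the translating event.
(d) Not entailed — 'was translating' is progressive on an accomplishment; it does not entail the completed 'translated'.
(e) Entailed — the original entails any weakening of itself; this just drops 'on the porch'.
(f) Not entailed — Teo crossed the lawn, not the coin; the coin belongs to the wrapping event.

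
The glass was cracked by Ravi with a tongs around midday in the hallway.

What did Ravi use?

a tongs

'with a tongs' marks the instrument of the cracking event.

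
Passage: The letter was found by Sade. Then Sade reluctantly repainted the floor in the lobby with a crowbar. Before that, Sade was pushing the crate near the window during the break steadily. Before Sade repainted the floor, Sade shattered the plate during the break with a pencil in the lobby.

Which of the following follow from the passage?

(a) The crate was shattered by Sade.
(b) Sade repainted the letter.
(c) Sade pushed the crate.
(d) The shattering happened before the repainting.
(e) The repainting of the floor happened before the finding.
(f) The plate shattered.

(c), (d), (f)

(a) Not entailed — Sade shattered the plate, not the crate; the crate belongs to the pushing event.
(b) Not entailed — Sade repainted the floor, not the letter; the letter belongs to the finding event.
(c) Entailed — 'push' is an activity; 'was pushing' entails that some pushing happened, so 'pushed' holds.
(d) Entailed — the narrative places the shattering before the repainting.
(e) Not entailed — the narrative places the finding before the repainting, not after.
(f) Entailed — 'Sade shattered the plate' is causative; it entails the inchoative 'the plate shattered'.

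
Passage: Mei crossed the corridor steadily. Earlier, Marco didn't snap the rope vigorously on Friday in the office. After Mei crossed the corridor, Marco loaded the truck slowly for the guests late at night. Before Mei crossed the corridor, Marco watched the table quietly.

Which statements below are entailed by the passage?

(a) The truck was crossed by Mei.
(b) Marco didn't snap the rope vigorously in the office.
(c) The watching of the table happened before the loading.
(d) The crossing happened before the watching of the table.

(c)

(a) Not entailed — Mei crossed the corridor, not the truck; the truck belongs to the loading event.
(b) Not entailed — dropping 'on Friday' under negation is not valid — the original leaves open that Marco snapped the rope some other way.
(c) Entailed — the narrative places the watching before the loading.
(d) Not entailed — the narrative places the watching before the crossing, not after.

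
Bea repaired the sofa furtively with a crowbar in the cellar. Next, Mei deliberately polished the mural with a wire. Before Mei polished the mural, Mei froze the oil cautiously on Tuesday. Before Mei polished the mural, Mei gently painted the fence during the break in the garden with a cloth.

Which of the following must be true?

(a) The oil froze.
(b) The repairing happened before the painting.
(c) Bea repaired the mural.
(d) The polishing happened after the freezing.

(a), (d)

(a) Entailed — 'Mei froze the oil' is causative; it entails the inchoative 'the oil froze'.
(b) Not entailed — the narrative doesn't order the repairing relative to the painting.
(c) Not entailed — Bea repaired the sofa, not the mural; the mural belongs to the polishing event.
(d) Entailed — the narrative places the freezing before the polishing.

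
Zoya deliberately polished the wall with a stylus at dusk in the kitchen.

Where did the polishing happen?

'in the kitchen' marks the location of the polishing event.

in the kitchen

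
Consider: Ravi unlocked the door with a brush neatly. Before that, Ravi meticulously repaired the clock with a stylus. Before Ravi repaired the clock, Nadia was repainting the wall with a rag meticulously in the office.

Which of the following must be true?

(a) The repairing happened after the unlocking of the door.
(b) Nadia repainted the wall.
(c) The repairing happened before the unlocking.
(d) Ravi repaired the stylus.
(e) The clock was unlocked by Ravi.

(c)

(a) Not entailed — the narrative places the repairing before the unlocking, not after.
(b) Not entailed — 'was repainting' is progressive on an accomplishment; it does not entail the completed 'repainted'.
(c) Entailed — the narrative places the repairing before the unlocking.
(d) Not entailed — the stylus is the instrument, not what was repaired.
(e) Not entailed — Ravi unlocked the door, not the clock; the clock belongs to the repairing event.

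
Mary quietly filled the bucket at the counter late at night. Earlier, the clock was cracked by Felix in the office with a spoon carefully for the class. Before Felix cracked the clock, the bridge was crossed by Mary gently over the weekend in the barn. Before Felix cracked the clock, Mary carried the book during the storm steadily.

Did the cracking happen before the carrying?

The narrative orders the carrying before the cracking.

no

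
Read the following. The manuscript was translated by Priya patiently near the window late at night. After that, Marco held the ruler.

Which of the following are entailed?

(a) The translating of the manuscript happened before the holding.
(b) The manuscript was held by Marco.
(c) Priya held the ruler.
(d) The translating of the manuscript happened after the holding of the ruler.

(a) Entailed — the narrative places the translating before the holding.
(b) Not entailed — Marco held the ruler, not the manuscript; the manuscript belongs to the translating event.
(c) Not entailed — the passage has Marco holding the ruler, not Priya.
(d) Not entailed — the narrative places the translating before the holding, not after.

(a)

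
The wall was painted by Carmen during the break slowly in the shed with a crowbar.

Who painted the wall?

Carmen

'Carmen' marks the agent of the painting event.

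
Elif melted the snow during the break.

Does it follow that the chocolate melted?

Nothing is said about any chocolate; only the snow is affected.

no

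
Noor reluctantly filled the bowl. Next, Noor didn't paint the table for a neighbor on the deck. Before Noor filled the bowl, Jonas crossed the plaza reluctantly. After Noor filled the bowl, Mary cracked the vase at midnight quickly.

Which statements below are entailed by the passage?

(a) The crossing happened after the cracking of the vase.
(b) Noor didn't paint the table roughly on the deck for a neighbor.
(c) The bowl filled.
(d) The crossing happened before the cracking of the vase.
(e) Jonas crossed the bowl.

(a) Not entailed — the narrative places the crossing before the cracking, not after.
(b) Entailed — under negation, adding a further restriction is entailed: if no such painting event occurred, none occurred roughly either.
(c) Entailed — 'Noor filled the bowl' is causative; it entails the inchoative 'the bowl filled'.
(d) Entailed — the narrative places the crossing before the cracking.
(e) Not entailed — Jonas crossed the plaza, not the bowl; the bowl belongs to the filling event.

(b), (c), (d)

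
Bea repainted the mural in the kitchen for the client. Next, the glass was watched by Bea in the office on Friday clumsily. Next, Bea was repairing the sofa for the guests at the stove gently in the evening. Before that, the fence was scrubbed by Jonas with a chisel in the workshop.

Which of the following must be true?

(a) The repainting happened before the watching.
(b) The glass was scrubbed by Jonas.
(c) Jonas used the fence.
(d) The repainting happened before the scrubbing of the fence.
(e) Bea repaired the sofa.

(a) Entailed — the narrative places the repainting before the watching.
(b) Not entailed — Jonas scrubbed the fence, not the glass; the glass belongs to the watching event.
(c) Not entailed — the fence is the patient, not an instrument — Jonas used a chisel.
(d) Not entailed — the narrative doesn't order the repainting relative to the scrubbing.
(e) Not entailed — 'was repairing' is progressive on an accomplishment; it does not entail the completed 'repaired'.

(a)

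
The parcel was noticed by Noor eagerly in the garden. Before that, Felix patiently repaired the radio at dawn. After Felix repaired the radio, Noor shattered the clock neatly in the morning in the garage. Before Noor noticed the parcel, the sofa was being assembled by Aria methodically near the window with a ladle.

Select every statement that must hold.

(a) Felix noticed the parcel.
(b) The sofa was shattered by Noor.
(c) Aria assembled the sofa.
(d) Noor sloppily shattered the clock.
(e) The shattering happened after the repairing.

(e)

(a) Not entailed — the passage has Noor noticing the parcel, not Felix.
(b) Not entailed — Noor shattered the clock, not the sofa; the sofa belongs to the assembling event.
(c) Not entailed — 'was assembling' is progressive on an accomplishment; it does not entail the completed 'assembled'.
(d) Not entailed — 'sloppily' adds a manner not in (and inconsistent with) the original.
(e) Entailed — the narrative places the repairing before the shattering.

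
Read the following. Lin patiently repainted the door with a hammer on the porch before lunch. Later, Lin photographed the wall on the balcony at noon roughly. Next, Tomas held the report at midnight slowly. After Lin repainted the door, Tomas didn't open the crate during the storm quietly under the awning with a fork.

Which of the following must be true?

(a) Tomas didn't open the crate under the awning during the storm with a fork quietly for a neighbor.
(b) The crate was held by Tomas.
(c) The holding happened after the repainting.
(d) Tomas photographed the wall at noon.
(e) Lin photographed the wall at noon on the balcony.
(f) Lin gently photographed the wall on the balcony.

(a) Entailed — under negation, adding a further restriction is entailed: if no such opening event occurred, none occurred for a neighbor either.
(b) Not entailed — Tomas held the report, not the crate; the crate belongs to the opening event.
(c) Entailed — the narrative places the repainting before the holding.
(d) Not entailed — the passage has Lin photographing the wall, not Tomas.
(e) Entailed — this follows by dropping conjuncts from the photographing event's description.
(f) Not entailed — 'gently' adds a manner not in (and inconsistent with) the original.

(a), (c), (e)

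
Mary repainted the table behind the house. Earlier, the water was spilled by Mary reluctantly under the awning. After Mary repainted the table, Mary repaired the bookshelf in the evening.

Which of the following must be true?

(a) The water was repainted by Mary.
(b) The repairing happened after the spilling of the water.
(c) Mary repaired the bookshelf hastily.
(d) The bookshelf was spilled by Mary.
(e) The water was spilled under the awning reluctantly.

(a) Not entailed — Mary repainted the table, not the water; the water belongs to the spilling event.
(b) Entailed — the narrative places the spilling before the repairing.
(c) Not entailed — 'hastily' adds information not in the original event.
(d) Not entailed — Mary spilled the water, not the bookshelf; the bookshelf belongs to the repairing event.
(e) Entailed — the original entails any weakening of itself; this just generalizes the agent.

(b), (e)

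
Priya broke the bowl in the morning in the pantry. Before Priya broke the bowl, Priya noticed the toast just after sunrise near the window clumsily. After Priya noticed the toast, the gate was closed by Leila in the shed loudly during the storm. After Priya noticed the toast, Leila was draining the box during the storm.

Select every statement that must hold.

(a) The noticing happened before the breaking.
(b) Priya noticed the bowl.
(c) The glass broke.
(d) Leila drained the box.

(a) Entailed — the narrative places the noticing before the breaking.
(b) Not entailed — Priya noticed the toast, not the bowl; the bowl belongs to the breaking event.
(c) Not entailed — the bowl is what broke, not the glass.
(d) Not entailed — 'was draining' is progressive on an accomplishment; it does not entail the completed 'drained'.

(a)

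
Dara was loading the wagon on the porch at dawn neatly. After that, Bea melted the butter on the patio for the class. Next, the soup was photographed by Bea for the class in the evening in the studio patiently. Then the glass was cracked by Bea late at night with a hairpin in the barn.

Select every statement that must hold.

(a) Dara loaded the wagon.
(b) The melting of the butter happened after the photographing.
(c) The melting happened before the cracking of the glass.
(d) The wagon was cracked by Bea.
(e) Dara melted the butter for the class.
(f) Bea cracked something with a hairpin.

(c), (f)

(a) Not entailed — 'was loading' is progressive on an accomplishment; it does not entail the completed 'loaded'.
(b) Not entailed — the narrative places the melting before the photographing, not after.
(c) Entailed — the narrative places the melting before the cracking.
(d) Not entailed — Bea cracked the glass, not the wagon; the wagon belongs to the loading event.
(e) Not entailed — the passage has Bea melting the butter, not Dara.
(f) Entailed — the original entails any weakening of itself; this just drops 'in the barn', 'late at night' and generalizes the patient.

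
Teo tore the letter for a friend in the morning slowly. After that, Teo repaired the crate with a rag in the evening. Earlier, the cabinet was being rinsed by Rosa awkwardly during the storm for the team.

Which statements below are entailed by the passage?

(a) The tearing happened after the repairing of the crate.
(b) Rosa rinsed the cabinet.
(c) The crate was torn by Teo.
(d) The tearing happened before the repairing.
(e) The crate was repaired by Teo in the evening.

(b), (d), (e)

(a) Not entailed — the narrative places the tearing before the repairing, not after.
(b) Entailed — 'rinse' is an activity; 'was rinsing' entails that some rinsing happened, so 'rinsed' holds.
(c) Not entailed — Teo tore the letter, not the crate; the crate belongs to the repairing event.
(d) Entailed — the narrative places the tearing before the repairing.
(e) Entailed — every conjunct here is already in the original repairing event.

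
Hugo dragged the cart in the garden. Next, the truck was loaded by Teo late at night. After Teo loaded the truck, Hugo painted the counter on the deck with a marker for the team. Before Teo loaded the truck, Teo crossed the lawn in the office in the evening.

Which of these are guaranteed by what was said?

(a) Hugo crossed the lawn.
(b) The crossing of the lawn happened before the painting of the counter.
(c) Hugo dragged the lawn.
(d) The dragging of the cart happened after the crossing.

(a) Not entailed — the passage has Teo crossing the lawn, not Hugo.
(b) Entailed — the narrative places the crossing before the painting.
(c) Not entailed — Hugo dragged the cart, not the lawn; the lawn belongs to the crossing event.
(d) Not entailed — the narrative doesn't order the crossing relative to the dragging.

(b)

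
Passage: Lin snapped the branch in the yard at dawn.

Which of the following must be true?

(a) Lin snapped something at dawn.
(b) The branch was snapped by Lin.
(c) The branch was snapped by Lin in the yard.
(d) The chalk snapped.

(a), (b), (c)

(a) Entailed — this follows by dropping conjuncts from the snapping event's description.
(b) Entailed — dropping 'in the yard', 'at dawn' leaves a sub-description the original still satisfies.
(c) Entailed — every conjunct here is already in the original snapping event.
(d) Not entailed — the branch is what snapped, not the chalk.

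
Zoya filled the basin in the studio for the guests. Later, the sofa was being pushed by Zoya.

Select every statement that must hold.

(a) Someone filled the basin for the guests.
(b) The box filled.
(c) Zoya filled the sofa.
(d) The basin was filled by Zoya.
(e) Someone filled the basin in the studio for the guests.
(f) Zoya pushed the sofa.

(a), (d), (e), (f)

(a) Entailed — this follows by dropping conjuncts from the filling event's description.
(b) Not entailed — the basin is what filled, not the box.
(c) Not entailed — Zoya filled the basin, not the sofa; the sofa belongs to the pushing event.
(d) Entailed — this follows by dropping conjuncts from the filling event's description.
(e) Entailed — this follows by dropping conjuncts from the filling event's description.
(f) Entailed — 'push' is an activity; 'was pushing' entails that some pushing happened, so 'pushed' holds.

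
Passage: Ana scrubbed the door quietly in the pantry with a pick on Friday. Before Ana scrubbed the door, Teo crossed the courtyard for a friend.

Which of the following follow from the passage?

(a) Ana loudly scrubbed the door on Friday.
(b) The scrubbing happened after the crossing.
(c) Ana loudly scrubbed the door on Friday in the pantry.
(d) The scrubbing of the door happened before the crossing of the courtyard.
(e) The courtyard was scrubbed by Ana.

(b)

(a) Not entailed — 'loudly' adds a manner not in (and inconsistent with) the original.
(b) Entailed — the narrative places the crossing before the scrubbing.
(c) Not entailed — 'loudly' adds a manner not in (and inconsistent with) the original.
(d) Not entailed — the narrative places the crossing before the scrubbing, not after.
(e) Not entailed — Ana scrubbed the door, not the courtyard; the courtyard belongs to the crossing event.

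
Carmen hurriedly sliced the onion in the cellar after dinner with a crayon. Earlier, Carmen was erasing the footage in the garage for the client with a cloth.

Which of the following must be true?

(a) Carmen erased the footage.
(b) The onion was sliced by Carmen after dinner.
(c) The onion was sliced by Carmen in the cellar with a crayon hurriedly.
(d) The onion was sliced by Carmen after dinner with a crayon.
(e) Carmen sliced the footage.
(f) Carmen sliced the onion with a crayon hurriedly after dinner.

(b), (c), (d), (f)

(a) Not entailed — 'was erasing' is progressive on an accomplishment; it does not entail the completed 'erased'.
(b) Entailed — dropping 'with a crayon', 'hurriedly', 'in the cellar' leaves a sub-description the original still satisfies.
(c) Entailed — this follows by dropping conjuncts from the slicing event's description.
(d) Entailed — the original entails any weakening of itself; this just drops 'hurriedly', 'in the cellar'.
(e) Not entailed — Carmen sliced the onion, not the footage; the footage belongs to the erasing event.
(f) Entailed — every conjunct here is already in the original slicing event.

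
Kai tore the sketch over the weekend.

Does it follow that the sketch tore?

'Kai tore the sketch' is the causative; it entails the inchoative 'the sketch tore'.

yes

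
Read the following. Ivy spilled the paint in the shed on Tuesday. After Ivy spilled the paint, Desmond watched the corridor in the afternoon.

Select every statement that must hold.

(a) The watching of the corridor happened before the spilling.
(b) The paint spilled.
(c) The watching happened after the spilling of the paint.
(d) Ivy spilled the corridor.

(a) Not entailed — the narrative places the spilling before the watching, not after.
(b) Entailed — 'Ivy spilled the paint' is causative; it entails the inchoative 'the paint spilled'.
(c) Entailed — the narrative places the spilling before the watching.
(d) Not entailed — Ivy spilled the paint, not the corridor; the corridor belongs to the watching event.

(b), (c)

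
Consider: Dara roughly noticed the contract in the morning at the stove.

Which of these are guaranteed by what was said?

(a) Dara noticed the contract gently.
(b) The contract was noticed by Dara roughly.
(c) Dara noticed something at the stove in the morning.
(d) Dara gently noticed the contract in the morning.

(a) Not entailed — 'gently' adds a manner not in (and inconsistent with) the original.
(b) Entailed — this follows by dropping conjuncts from the noticing event's description.
(c) Entailed — dropping 'roughly' and generalizing the patient leaves a sub-description the original still satisfies.
(d) Not entailed — 'gently' adds a manner not in (and inconsistent with) the original.

(b), (c)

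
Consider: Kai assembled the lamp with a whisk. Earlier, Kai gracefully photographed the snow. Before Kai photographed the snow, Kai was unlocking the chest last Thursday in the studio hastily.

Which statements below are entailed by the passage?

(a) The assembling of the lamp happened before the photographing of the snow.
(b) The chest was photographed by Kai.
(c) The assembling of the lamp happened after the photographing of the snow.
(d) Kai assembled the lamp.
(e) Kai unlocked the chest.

(a) Not entailed — the narrative places the photographing before the assembling, not after.
(b) Not entailed — Kai photographed the snow, not the chest; the chest belongs to the unlocking event.
(c) Entailed — the narrative places the photographing before the assembling.
(d) Entailed — dropping 'with a whisk' leaves a sub-description the original still satisfies.
(e) Not entailed — 'was unlocking' is progressive on an accomplishment; it does not entail the completed 'unlocked'.

(c), (d)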